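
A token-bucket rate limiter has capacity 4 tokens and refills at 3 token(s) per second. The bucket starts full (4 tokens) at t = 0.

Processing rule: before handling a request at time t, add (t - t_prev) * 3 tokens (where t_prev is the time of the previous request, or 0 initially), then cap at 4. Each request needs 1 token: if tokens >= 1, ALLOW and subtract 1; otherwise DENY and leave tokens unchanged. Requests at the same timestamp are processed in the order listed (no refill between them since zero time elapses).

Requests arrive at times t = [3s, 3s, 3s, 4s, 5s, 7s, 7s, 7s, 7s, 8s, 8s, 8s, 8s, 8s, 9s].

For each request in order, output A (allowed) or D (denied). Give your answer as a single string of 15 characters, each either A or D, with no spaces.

Simulating step by step:
  req#1 t=3s: ALLOW
  req#2 t=3s: ALLOW
  req#3 t=3s: ALLOW
  req#4 t=4s: ALLOW
  req#5 t=5s: ALLOW
  req#6 t=7s: ALLOW
  req#7 t=7s: ALLOW
  req#8 t=7s: ALLOW
  req#9 t=7s: ALLOW
  req#10 t=8s: ALLOW
  req#11 t=8s: ALLOW
  req#12 t=8s: ALLOW
  req#13 t=8s: DENY
  req#14 t=8s: DENY
  req#15 t=9s: ALLOW

Answer: AAAAAAAAAAAADDA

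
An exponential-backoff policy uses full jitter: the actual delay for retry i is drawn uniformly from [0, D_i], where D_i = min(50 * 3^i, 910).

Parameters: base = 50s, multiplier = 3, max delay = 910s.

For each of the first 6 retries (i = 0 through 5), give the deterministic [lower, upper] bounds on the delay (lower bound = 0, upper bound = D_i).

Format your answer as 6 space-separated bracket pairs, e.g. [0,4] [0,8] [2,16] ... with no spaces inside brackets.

Computing bounds per retry:
  i=0: D_i=min(50*3^0,910)=50, bounds=[0,50]
  i=1: D_i=min(50*3^1,910)=150, bounds=[0,150]
  i=2: D_i=min(50*3^2,910)=450, bounds=[0,450]
  i=3: D_i=min(50*3^3,910)=910, bounds=[0,910]
  i=4: D_i=min(50*3^4,910)=910, bounds=[0,910]
  i=5: D_i=min(50*3^5,910)=910, bounds=[0,910]

Answer: [0,50] [0,150] [0,450] [0,910] [0,910] [0,910]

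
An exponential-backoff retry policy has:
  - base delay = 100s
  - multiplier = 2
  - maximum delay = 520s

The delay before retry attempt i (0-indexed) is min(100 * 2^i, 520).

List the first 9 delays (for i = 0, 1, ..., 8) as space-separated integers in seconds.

Answer: 100 200 400 520 520 520 520 520 520

Derivation:
Computing each delay:
  i=0: min(100*2^0, 520) = 100
  i=1: min(100*2^1, 520) = 200
  i=2: min(100*2^2, 520) = 400
  i=3: min(100*2^3, 520) = 520
  i=4: min(100*2^4, 520) = 520
  i=5: min(100*2^5, 520) = 520
  i=6: min(100*2^6, 520) = 520
  i=7: min(100*2^7, 520) = 520
  i=8: min(100*2^8, 520) = 520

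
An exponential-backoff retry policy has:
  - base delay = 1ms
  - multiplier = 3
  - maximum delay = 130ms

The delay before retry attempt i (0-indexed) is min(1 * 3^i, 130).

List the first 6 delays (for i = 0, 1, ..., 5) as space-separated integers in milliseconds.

Answer: 1 3 9 27 81 130

Derivation:
Computing each delay:
  i=0: min(1*3^0, 130) = 1
  i=1: min(1*3^1, 130) = 3
  i=2: min(1*3^2, 130) = 9
  i=3: min(1*3^3, 130) = 27
  i=4: min(1*3^4, 130) = 81
  i=5: min(1*3^5, 130) = 130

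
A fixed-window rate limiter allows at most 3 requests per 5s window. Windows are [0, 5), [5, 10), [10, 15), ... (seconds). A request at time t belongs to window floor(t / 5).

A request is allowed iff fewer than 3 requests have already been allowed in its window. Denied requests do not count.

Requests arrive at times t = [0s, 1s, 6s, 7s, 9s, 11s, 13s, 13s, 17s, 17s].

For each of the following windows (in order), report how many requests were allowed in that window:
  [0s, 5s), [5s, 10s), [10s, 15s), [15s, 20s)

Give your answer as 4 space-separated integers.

Answer: 2 3 3 2

Derivation:
Processing requests:
  req#1 t=0s (window 0): ALLOW
  req#2 t=1s (window 0): ALLOW
  req#3 t=6s (window 1): ALLOW
  req#4 t=7s (window 1): ALLOW
  req#5 t=9s (window 1): ALLOW
  req#6 t=11s (window 2): ALLOW
  req#7 t=13s (window 2): ALLOW
  req#8 t=13s (window 2): ALLOW
  req#9 t=17s (window 3): ALLOW
  req#10 t=17s (window 3): ALLOW

Allowed counts by window: 2 3 3 2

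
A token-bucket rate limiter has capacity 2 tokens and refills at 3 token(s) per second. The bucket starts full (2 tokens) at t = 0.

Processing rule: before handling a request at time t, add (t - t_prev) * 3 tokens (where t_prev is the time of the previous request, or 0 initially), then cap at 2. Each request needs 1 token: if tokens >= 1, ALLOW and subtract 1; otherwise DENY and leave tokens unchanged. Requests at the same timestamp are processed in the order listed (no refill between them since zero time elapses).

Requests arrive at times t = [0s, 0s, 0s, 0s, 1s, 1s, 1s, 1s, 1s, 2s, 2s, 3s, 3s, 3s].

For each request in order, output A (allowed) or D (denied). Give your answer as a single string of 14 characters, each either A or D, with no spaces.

Answer: AADDAADDDAAAAD

Derivation:
Simulating step by step:
  req#1 t=0s: ALLOW
  req#2 t=0s: ALLOW
  req#3 t=0s: DENY
  req#4 t=0s: DENY
  req#5 t=1s: ALLOW
  req#6 t=1s: ALLOW
  req#7 t=1s: DENY
  req#8 t=1s: DENY
  req#9 t=1s: DENY
  req#10 t=2s: ALLOW
  req#11 t=2s: ALLOW
  req#12 t=3s: ALLOW
  req#13 t=3s: ALLOW
  req#14 t=3s: DENY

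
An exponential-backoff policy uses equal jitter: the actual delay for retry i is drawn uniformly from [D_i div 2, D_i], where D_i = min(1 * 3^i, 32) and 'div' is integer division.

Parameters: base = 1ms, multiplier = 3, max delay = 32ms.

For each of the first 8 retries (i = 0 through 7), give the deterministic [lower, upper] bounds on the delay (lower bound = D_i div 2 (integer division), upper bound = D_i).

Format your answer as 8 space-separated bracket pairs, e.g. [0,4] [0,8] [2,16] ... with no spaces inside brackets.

Answer: [0,1] [1,3] [4,9] [13,27] [16,32] [16,32] [16,32] [16,32]

Derivation:
Computing bounds per retry:
  i=0: D_i=min(1*3^0,32)=1, bounds=[0,1]
  i=1: D_i=min(1*3^1,32)=3, bounds=[1,3]
  i=2: D_i=min(1*3^2,32)=9, bounds=[4,9]
  i=3: D_i=min(1*3^3,32)=27, bounds=[13,27]
  i=4: D_i=min(1*3^4,32)=32, bounds=[16,32]
  i=5: D_i=min(1*3^5,32)=32, bounds=[16,32]
  i=6: D_i=min(1*3^6,32)=32, bounds=[16,32]
  i=7: D_i=min(1*3^7,32)=32, bounds=[16,32]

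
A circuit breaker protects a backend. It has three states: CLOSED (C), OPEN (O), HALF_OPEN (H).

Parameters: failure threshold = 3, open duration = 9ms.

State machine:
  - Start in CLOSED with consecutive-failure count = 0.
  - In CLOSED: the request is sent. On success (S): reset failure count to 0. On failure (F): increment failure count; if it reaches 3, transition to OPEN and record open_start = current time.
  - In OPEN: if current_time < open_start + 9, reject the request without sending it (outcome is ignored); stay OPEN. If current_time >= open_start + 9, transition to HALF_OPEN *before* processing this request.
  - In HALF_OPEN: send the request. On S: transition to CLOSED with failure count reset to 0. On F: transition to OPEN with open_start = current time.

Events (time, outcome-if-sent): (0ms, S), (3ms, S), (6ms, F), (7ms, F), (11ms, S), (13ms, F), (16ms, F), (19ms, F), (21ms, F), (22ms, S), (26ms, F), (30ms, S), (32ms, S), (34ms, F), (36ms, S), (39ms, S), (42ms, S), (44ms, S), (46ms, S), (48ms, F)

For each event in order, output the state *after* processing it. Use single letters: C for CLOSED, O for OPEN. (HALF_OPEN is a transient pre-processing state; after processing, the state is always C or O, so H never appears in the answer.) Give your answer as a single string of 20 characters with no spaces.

State after each event:
  event#1 t=0ms outcome=S: state=CLOSED
  event#2 t=3ms outcome=S: state=CLOSED
  event#3 t=6ms outcome=F: state=CLOSED
  event#4 t=7ms outcome=F: state=CLOSED
  event#5 t=11ms outcome=S: state=CLOSED
  event#6 t=13ms outcome=F: state=CLOSED
  event#7 t=16ms outcome=F: state=CLOSED
  event#8 t=19ms outcome=F: state=OPEN
  event#9 t=21ms outcome=F: state=OPEN
  event#10 t=22ms outcome=S: state=OPEN
  event#11 t=26ms outcome=F: state=OPEN
  event#12 t=30ms outcome=S: state=CLOSED
  event#13 t=32ms outcome=S: state=CLOSED
  event#14 t=34ms outcome=F: state=CLOSED
  event#15 t=36ms outcome=S: state=CLOSED
  event#16 t=39ms outcome=S: state=CLOSED
  event#17 t=42ms outcome=S: state=CLOSED
  event#18 t=44ms outcome=S: state=CLOSED
  event#19 t=46ms outcome=S: state=CLOSED
  event#20 t=48ms outcome=F: state=CLOSED

Answer: CCCCCCCOOOOCCCCCCCCC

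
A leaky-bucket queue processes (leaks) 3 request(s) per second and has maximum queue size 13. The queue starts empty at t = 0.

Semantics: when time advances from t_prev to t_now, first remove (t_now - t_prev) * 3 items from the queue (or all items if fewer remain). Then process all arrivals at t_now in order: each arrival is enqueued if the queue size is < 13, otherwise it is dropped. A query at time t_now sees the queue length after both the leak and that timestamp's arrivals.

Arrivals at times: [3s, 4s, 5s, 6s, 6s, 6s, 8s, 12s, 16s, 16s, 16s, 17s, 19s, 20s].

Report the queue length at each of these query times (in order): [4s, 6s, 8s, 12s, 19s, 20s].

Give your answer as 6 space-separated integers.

Answer: 1 3 1 1 1 1

Derivation:
Queue lengths at query times:
  query t=4s: backlog = 1
  query t=6s: backlog = 3
  query t=8s: backlog = 1
  query t=12s: backlog = 1
  query t=19s: backlog = 1
  query t=20s: backlog = 1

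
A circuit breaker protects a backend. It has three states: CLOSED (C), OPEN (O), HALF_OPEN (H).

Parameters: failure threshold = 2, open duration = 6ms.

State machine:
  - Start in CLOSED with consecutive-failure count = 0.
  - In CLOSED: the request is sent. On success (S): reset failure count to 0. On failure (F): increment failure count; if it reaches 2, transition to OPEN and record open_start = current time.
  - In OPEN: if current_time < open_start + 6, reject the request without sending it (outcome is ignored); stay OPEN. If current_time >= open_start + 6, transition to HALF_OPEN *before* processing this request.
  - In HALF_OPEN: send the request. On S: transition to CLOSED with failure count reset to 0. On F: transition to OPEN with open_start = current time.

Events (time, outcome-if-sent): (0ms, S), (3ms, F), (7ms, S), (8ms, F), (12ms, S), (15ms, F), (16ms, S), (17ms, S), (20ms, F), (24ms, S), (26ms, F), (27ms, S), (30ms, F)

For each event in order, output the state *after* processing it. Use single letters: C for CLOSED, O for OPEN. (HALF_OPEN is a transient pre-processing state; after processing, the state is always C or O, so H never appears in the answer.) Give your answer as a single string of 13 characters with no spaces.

State after each event:
  event#1 t=0ms outcome=S: state=CLOSED
  event#2 t=3ms outcome=F: state=CLOSED
  event#3 t=7ms outcome=S: state=CLOSED
  event#4 t=8ms outcome=F: state=CLOSED
  event#5 t=12ms outcome=S: state=CLOSED
  event#6 t=15ms outcome=F: state=CLOSED
  event#7 t=16ms outcome=S: state=CLOSED
  event#8 t=17ms outcome=S: state=CLOSED
  event#9 t=20ms outcome=F: state=CLOSED
  event#10 t=24ms outcome=S: state=CLOSED
  event#11 t=26ms outcome=F: state=CLOSED
  event#12 t=27ms outcome=S: state=CLOSED
  event#13 t=30ms outcome=F: state=CLOSED

Answer: CCCCCCCCCCCCC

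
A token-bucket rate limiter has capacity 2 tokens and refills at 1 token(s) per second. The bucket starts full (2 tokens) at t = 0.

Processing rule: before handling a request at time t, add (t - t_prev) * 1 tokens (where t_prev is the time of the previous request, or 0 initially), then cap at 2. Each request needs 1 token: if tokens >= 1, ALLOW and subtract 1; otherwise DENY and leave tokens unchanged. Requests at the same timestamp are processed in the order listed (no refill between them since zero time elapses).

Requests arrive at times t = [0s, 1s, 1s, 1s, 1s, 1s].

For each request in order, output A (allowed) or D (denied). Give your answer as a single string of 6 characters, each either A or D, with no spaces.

Simulating step by step:
  req#1 t=0s: ALLOW
  req#2 t=1s: ALLOW
  req#3 t=1s: ALLOW
  req#4 t=1s: DENY
  req#5 t=1s: DENY
  req#6 t=1s: DENY

Answer: AAADDD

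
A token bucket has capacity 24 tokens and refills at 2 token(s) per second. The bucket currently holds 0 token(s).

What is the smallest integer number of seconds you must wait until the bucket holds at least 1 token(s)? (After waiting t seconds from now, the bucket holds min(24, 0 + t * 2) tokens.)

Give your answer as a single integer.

Need 0 + t * 2 >= 1, so t >= 1/2.
Smallest integer t = ceil(1/2) = 1.

Answer: 1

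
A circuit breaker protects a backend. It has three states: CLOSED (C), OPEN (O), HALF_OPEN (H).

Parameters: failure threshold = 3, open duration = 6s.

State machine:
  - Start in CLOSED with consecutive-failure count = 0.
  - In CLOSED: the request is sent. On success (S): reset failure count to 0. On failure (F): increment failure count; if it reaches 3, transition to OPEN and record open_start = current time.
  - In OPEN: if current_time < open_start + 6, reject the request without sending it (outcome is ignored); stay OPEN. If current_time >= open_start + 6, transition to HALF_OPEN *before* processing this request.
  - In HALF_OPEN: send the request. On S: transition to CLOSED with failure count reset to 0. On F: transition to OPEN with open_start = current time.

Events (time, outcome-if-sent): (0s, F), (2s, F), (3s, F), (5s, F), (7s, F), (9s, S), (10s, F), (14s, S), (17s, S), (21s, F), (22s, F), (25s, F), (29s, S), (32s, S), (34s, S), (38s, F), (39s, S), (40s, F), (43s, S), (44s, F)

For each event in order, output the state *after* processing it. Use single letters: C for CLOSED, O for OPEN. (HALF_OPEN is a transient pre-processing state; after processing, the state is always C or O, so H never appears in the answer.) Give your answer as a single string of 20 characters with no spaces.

Answer: CCOOOCCCCCCOOCCCCCCC

Derivation:
State after each event:
  event#1 t=0s outcome=F: state=CLOSED
  event#2 t=2s outcome=F: state=CLOSED
  event#3 t=3s outcome=F: state=OPEN
  event#4 t=5s outcome=F: state=OPEN
  event#5 t=7s outcome=F: state=OPEN
  event#6 t=9s outcome=S: state=CLOSED
  event#7 t=10s outcome=F: state=CLOSED
  event#8 t=14s outcome=S: state=CLOSED
  event#9 t=17s outcome=S: state=CLOSED
  event#10 t=21s outcome=F: state=CLOSED
  event#11 t=22s outcome=F: state=CLOSED
  event#12 t=25s outcome=F: state=OPEN
  event#13 t=29s outcome=S: state=OPEN
  event#14 t=32s outcome=S: state=CLOSED
  event#15 t=34s outcome=S: state=CLOSED
  event#16 t=38s outcome=F: state=CLOSED
  event#17 t=39s outcome=S: state=CLOSED
  event#18 t=40s outcome=F: state=CLOSED
  event#19 t=43s outcome=S: state=CLOSED
  event#20 t=44s outcome=F: state=CLOSED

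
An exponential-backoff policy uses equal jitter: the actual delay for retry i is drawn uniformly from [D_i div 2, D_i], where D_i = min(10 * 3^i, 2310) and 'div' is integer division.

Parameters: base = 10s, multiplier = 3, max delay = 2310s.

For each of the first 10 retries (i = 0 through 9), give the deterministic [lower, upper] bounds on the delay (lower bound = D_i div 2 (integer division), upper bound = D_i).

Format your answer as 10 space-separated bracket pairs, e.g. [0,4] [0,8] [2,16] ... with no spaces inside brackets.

Computing bounds per retry:
  i=0: D_i=min(10*3^0,2310)=10, bounds=[5,10]
  i=1: D_i=min(10*3^1,2310)=30, bounds=[15,30]
  i=2: D_i=min(10*3^2,2310)=90, bounds=[45,90]
  i=3: D_i=min(10*3^3,2310)=270, bounds=[135,270]
  i=4: D_i=min(10*3^4,2310)=810, bounds=[405,810]
  i=5: D_i=min(10*3^5,2310)=2310, bounds=[1155,2310]
  i=6: D_i=min(10*3^6,2310)=2310, bounds=[1155,2310]
  i=7: D_i=min(10*3^7,2310)=2310, bounds=[1155,2310]
  i=8: D_i=min(10*3^8,2310)=2310, bounds=[1155,2310]
  i=9: D_i=min(10*3^9,2310)=2310, bounds=[1155,2310]

Answer: [5,10] [15,30] [45,90] [135,270] [405,810] [1155,2310] [1155,2310] [1155,2310] [1155,2310] [1155,2310]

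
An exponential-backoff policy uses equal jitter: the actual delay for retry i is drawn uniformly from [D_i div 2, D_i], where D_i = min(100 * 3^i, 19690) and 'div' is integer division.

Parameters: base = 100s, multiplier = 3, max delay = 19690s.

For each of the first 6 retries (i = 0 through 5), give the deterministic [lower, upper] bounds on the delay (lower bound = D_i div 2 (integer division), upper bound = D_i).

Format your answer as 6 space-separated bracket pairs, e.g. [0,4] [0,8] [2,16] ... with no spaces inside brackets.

Computing bounds per retry:
  i=0: D_i=min(100*3^0,19690)=100, bounds=[50,100]
  i=1: D_i=min(100*3^1,19690)=300, bounds=[150,300]
  i=2: D_i=min(100*3^2,19690)=900, bounds=[450,900]
  i=3: D_i=min(100*3^3,19690)=2700, bounds=[1350,2700]
  i=4: D_i=min(100*3^4,19690)=8100, bounds=[4050,8100]
  i=5: D_i=min(100*3^5,19690)=19690, bounds=[9845,19690]

Answer: [50,100] [150,300] [450,900] [1350,2700] [4050,8100] [9845,19690]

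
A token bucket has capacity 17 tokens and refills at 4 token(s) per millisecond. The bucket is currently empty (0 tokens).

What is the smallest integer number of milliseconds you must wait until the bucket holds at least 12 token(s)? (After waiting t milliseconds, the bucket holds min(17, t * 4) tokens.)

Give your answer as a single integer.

Answer: 3

Derivation:
Need t * 4 >= 12, so t >= 12/4.
Smallest integer t = ceil(12/4) = 3.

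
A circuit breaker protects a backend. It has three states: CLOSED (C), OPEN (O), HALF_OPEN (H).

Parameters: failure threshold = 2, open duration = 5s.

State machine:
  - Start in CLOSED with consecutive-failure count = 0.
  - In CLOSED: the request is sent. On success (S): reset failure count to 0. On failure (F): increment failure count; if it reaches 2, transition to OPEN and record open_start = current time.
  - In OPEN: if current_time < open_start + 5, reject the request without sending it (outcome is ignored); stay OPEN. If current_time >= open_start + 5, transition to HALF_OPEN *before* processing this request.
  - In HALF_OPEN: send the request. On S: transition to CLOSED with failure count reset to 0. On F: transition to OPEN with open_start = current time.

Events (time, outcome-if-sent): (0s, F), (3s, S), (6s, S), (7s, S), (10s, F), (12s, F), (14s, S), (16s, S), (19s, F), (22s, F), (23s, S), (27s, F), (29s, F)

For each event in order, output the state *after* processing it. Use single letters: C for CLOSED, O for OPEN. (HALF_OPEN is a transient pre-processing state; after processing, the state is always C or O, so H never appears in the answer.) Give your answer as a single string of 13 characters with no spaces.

State after each event:
  event#1 t=0s outcome=F: state=CLOSED
  event#2 t=3s outcome=S: state=CLOSED
  event#3 t=6s outcome=S: state=CLOSED
  event#4 t=7s outcome=S: state=CLOSED
  event#5 t=10s outcome=F: state=CLOSED
  event#6 t=12s outcome=F: state=OPEN
  event#7 t=14s outcome=S: state=OPEN
  event#8 t=16s outcome=S: state=OPEN
  event#9 t=19s outcome=F: state=OPEN
  event#10 t=22s outcome=F: state=OPEN
  event#11 t=23s outcome=S: state=OPEN
  event#12 t=27s outcome=F: state=OPEN
  event#13 t=29s outcome=F: state=OPEN

Answer: CCCCCOOOOOOOO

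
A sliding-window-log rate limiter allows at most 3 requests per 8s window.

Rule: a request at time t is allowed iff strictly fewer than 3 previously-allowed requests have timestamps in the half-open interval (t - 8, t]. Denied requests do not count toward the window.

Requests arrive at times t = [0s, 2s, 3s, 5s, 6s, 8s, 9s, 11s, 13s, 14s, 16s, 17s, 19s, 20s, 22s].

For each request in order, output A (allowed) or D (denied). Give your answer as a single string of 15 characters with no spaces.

Answer: AAADDADAADADADA

Derivation:
Tracking allowed requests in the window:
  req#1 t=0s: ALLOW
  req#2 t=2s: ALLOW
  req#3 t=3s: ALLOW
  req#4 t=5s: DENY
  req#5 t=6s: DENY
  req#6 t=8s: ALLOW
  req#7 t=9s: DENY
  req#8 t=11s: ALLOW
  req#9 t=13s: ALLOW
  req#10 t=14s: DENY
  req#11 t=16s: ALLOW
  req#12 t=17s: DENY
  req#13 t=19s: ALLOW
  req#14 t=20s: DENY
  req#15 t=22s: ALLOW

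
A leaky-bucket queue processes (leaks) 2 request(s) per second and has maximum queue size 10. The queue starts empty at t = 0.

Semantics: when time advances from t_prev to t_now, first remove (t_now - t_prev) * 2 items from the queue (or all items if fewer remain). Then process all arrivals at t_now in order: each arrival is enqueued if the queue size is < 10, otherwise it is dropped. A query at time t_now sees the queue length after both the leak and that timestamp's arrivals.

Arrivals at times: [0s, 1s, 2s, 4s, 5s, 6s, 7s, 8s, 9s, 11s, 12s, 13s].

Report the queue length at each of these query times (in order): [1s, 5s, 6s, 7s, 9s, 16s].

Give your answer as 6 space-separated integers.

Answer: 1 1 1 1 1 0

Derivation:
Queue lengths at query times:
  query t=1s: backlog = 1
  query t=5s: backlog = 1
  query t=6s: backlog = 1
  query t=7s: backlog = 1
  query t=9s: backlog = 1
  query t=16s: backlog = 0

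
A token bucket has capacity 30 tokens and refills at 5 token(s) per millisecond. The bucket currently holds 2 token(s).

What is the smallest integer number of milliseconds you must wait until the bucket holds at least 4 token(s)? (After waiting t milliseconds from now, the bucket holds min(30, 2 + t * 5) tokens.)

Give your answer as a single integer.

Answer: 1

Derivation:
Need 2 + t * 5 >= 4, so t >= 2/5.
Smallest integer t = ceil(2/5) = 1.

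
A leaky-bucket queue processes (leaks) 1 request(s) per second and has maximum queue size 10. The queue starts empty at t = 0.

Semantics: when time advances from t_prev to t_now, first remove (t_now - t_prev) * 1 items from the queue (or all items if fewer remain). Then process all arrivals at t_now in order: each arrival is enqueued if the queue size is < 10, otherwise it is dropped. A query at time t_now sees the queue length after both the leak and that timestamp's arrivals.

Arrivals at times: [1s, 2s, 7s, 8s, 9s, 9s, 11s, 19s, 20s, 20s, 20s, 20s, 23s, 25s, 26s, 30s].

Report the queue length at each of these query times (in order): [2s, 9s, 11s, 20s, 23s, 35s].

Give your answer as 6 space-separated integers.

Answer: 1 2 1 4 2 0

Derivation:
Queue lengths at query times:
  query t=2s: backlog = 1
  query t=9s: backlog = 2
  query t=11s: backlog = 1
  query t=20s: backlog = 4
  query t=23s: backlog = 2
  query t=35s: backlog = 0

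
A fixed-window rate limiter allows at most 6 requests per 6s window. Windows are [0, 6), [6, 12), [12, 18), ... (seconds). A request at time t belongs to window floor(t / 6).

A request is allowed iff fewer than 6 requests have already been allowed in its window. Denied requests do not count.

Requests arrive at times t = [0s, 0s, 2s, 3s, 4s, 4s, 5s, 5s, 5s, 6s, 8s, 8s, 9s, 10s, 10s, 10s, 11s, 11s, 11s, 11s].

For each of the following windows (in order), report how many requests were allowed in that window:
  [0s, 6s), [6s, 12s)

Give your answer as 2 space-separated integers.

Answer: 6 6

Derivation:
Processing requests:
  req#1 t=0s (window 0): ALLOW
  req#2 t=0s (window 0): ALLOW
  req#3 t=2s (window 0): ALLOW
  req#4 t=3s (window 0): ALLOW
  req#5 t=4s (window 0): ALLOW
  req#6 t=4s (window 0): ALLOW
  req#7 t=5s (window 0): DENY
  req#8 t=5s (window 0): DENY
  req#9 t=5s (window 0): DENY
  req#10 t=6s (window 1): ALLOW
  req#11 t=8s (window 1): ALLOW
  req#12 t=8s (window 1): ALLOW
  req#13 t=9s (window 1): ALLOW
  req#14 t=10s (window 1): ALLOW
  req#15 t=10s (window 1): ALLOW
  req#16 t=10s (window 1): DENY
  req#17 t=11s (window 1): DENY
  req#18 t=11s (window 1): DENY
  req#19 t=11s (window 1): DENY
  req#20 t=11s (window 1): DENY

Allowed counts by window: 6 6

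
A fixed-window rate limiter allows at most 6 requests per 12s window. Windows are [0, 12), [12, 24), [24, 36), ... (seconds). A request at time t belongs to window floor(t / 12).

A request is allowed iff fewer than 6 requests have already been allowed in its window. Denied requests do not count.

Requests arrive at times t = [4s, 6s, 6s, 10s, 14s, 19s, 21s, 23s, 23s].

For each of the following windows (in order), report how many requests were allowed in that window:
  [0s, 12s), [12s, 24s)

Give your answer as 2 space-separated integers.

Processing requests:
  req#1 t=4s (window 0): ALLOW
  req#2 t=6s (window 0): ALLOW
  req#3 t=6s (window 0): ALLOW
  req#4 t=10s (window 0): ALLOW
  req#5 t=14s (window 1): ALLOW
  req#6 t=19s (window 1): ALLOW
  req#7 t=21s (window 1): ALLOW
  req#8 t=23s (window 1): ALLOW
  req#9 t=23s (window 1): ALLOW

Allowed counts by window: 4 5

Answer: 4 5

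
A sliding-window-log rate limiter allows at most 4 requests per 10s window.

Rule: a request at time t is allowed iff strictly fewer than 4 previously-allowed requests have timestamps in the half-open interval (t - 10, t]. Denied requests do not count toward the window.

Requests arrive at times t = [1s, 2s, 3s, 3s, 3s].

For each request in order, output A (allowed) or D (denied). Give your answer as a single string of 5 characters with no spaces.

Tracking allowed requests in the window:
  req#1 t=1s: ALLOW
  req#2 t=2s: ALLOW
  req#3 t=3s: ALLOW
  req#4 t=3s: ALLOW
  req#5 t=3s: DENY

Answer: AAAAD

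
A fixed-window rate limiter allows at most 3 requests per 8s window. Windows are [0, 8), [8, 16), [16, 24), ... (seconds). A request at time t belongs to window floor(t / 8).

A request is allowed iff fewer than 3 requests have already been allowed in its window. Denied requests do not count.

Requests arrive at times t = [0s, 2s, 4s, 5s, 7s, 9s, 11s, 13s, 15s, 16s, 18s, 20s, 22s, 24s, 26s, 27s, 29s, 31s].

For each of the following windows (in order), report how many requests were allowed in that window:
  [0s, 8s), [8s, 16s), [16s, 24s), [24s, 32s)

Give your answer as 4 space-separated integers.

Processing requests:
  req#1 t=0s (window 0): ALLOW
  req#2 t=2s (window 0): ALLOW
  req#3 t=4s (window 0): ALLOW
  req#4 t=5s (window 0): DENY
  req#5 t=7s (window 0): DENY
  req#6 t=9s (window 1): ALLOW
  req#7 t=11s (window 1): ALLOW
  req#8 t=13s (window 1): ALLOW
  req#9 t=15s (window 1): DENY
  req#10 t=16s (window 2): ALLOW
  req#11 t=18s (window 2): ALLOW
  req#12 t=20s (window 2): ALLOW
  req#13 t=22s (window 2): DENY
  req#14 t=24s (window 3): ALLOW
  req#15 t=26s (window 3): ALLOW
  req#16 t=27s (window 3): ALLOW
  req#17 t=29s (window 3): DENY
  req#18 t=31s (window 3): DENY

Allowed counts by window: 3 3 3 3

Answer: 3 3 3 3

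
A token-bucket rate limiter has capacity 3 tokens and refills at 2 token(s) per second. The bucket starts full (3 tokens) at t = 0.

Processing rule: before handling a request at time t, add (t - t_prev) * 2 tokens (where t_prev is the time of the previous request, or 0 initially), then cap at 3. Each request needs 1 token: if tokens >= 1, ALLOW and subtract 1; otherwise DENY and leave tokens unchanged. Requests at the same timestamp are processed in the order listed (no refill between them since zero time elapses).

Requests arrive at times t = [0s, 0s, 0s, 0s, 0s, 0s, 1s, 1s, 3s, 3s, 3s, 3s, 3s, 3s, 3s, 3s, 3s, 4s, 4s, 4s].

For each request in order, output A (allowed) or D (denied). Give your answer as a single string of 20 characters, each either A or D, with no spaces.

Answer: AAADDDAAAAADDDDDDAAD

Derivation:
Simulating step by step:
  req#1 t=0s: ALLOW
  req#2 t=0s: ALLOW
  req#3 t=0s: ALLOW
  req#4 t=0s: DENY
  req#5 t=0s: DENY
  req#6 t=0s: DENY
  req#7 t=1s: ALLOW
  req#8 t=1s: ALLOW
  req#9 t=3s: ALLOW
  req#10 t=3s: ALLOW
  req#11 t=3s: ALLOW
  req#12 t=3s: DENY
  req#13 t=3s: DENY
  req#14 t=3s: DENY
  req#15 t=3s: DENY
  req#16 t=3s: DENY
  req#17 t=3s: DENY
  req#18 t=4s: ALLOW
  req#19 t=4s: ALLOW
  req#20 t=4s: DENY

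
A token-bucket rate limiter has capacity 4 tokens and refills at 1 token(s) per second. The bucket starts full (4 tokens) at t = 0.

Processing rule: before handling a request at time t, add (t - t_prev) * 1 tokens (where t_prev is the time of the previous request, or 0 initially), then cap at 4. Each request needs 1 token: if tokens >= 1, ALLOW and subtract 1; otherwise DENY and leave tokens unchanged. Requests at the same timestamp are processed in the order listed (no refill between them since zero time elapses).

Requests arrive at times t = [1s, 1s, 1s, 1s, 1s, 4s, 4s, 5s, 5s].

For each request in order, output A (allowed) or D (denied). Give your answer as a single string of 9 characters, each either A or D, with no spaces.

Answer: AAAADAAAA

Derivation:
Simulating step by step:
  req#1 t=1s: ALLOW
  req#2 t=1s: ALLOW
  req#3 t=1s: ALLOW
  req#4 t=1s: ALLOW
  req#5 t=1s: DENY
  req#6 t=4s: ALLOW
  req#7 t=4s: ALLOW
  req#8 t=5s: ALLOW
  req#9 t=5s: ALLOW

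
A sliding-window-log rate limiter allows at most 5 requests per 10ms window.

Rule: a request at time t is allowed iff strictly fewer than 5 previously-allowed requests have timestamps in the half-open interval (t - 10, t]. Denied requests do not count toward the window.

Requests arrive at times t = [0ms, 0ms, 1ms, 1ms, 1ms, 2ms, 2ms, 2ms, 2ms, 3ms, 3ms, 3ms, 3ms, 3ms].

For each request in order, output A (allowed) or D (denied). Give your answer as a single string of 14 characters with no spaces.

Tracking allowed requests in the window:
  req#1 t=0ms: ALLOW
  req#2 t=0ms: ALLOW
  req#3 t=1ms: ALLOW
  req#4 t=1ms: ALLOW
  req#5 t=1ms: ALLOW
  req#6 t=2ms: DENY
  req#7 t=2ms: DENY
  req#8 t=2ms: DENY
  req#9 t=2ms: DENY
  req#10 t=3ms: DENY
  req#11 t=3ms: DENY
  req#12 t=3ms: DENY
  req#13 t=3ms: DENY
  req#14 t=3ms: DENY

Answer: AAAAADDDDDDDDD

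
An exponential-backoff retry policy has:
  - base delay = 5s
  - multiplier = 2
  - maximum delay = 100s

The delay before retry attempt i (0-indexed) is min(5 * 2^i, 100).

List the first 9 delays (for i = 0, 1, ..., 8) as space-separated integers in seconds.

Answer: 5 10 20 40 80 100 100 100 100

Derivation:
Computing each delay:
  i=0: min(5*2^0, 100) = 5
  i=1: min(5*2^1, 100) = 10
  i=2: min(5*2^2, 100) = 20
  i=3: min(5*2^3, 100) = 40
  i=4: min(5*2^4, 100) = 80
  i=5: min(5*2^5, 100) = 100
  i=6: min(5*2^6, 100) = 100
  i=7: min(5*2^7, 100) = 100
  i=8: min(5*2^8, 100) = 100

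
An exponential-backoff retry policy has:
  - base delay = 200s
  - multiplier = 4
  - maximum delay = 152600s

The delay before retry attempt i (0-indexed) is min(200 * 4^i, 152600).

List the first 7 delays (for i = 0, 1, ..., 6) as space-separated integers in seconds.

Answer: 200 800 3200 12800 51200 152600 152600

Derivation:
Computing each delay:
  i=0: min(200*4^0, 152600) = 200
  i=1: min(200*4^1, 152600) = 800
  i=2: min(200*4^2, 152600) = 3200
  i=3: min(200*4^3, 152600) = 12800
  i=4: min(200*4^4, 152600) = 51200
  i=5: min(200*4^5, 152600) = 152600
  i=6: min(200*4^6, 152600) = 152600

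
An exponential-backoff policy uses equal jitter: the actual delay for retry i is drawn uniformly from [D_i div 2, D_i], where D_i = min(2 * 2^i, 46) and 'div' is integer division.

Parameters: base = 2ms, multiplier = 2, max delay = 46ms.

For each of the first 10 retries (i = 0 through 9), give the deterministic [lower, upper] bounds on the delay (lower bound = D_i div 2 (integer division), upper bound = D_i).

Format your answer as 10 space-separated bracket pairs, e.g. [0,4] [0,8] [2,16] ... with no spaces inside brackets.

Computing bounds per retry:
  i=0: D_i=min(2*2^0,46)=2, bounds=[1,2]
  i=1: D_i=min(2*2^1,46)=4, bounds=[2,4]
  i=2: D_i=min(2*2^2,46)=8, bounds=[4,8]
  i=3: D_i=min(2*2^3,46)=16, bounds=[8,16]
  i=4: D_i=min(2*2^4,46)=32, bounds=[16,32]
  i=5: D_i=min(2*2^5,46)=46, bounds=[23,46]
  i=6: D_i=min(2*2^6,46)=46, bounds=[23,46]
  i=7: D_i=min(2*2^7,46)=46, bounds=[23,46]
  i=8: D_i=min(2*2^8,46)=46, bounds=[23,46]
  i=9: D_i=min(2*2^9,46)=46, bounds=[23,46]

Answer: [1,2] [2,4] [4,8] [8,16] [16,32] [23,46] [23,46] [23,46] [23,46] [23,46]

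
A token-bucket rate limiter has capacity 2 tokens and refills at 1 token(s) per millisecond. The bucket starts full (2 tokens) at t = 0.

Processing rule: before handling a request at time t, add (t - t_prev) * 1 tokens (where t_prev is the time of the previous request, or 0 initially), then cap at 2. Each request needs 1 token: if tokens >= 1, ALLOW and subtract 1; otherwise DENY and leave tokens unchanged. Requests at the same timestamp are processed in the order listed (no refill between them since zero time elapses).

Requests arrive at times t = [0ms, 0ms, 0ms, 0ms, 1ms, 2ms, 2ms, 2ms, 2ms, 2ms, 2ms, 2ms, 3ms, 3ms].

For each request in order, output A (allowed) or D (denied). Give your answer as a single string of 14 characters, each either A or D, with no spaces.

Answer: AADDAADDDDDDAD

Derivation:
Simulating step by step:
  req#1 t=0ms: ALLOW
  req#2 t=0ms: ALLOW
  req#3 t=0ms: DENY
  req#4 t=0ms: DENY
  req#5 t=1ms: ALLOW
  req#6 t=2ms: ALLOW
  req#7 t=2ms: DENY
  req#8 t=2ms: DENY
  req#9 t=2ms: DENY
  req#10 t=2ms: DENY
  req#11 t=2ms: DENY
  req#12 t=2ms: DENY
  req#13 t=3ms: ALLOW
  req#14 t=3ms: DENY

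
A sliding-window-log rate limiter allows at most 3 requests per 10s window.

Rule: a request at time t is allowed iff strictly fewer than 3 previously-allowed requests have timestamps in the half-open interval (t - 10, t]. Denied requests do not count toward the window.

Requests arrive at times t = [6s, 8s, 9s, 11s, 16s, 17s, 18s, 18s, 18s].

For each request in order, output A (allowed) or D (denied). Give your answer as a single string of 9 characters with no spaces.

Tracking allowed requests in the window:
  req#1 t=6s: ALLOW
  req#2 t=8s: ALLOW
  req#3 t=9s: ALLOW
  req#4 t=11s: DENY
  req#5 t=16s: ALLOW
  req#6 t=17s: DENY
  req#7 t=18s: ALLOW
  req#8 t=18s: DENY
  req#9 t=18s: DENY

Answer: AAADADADD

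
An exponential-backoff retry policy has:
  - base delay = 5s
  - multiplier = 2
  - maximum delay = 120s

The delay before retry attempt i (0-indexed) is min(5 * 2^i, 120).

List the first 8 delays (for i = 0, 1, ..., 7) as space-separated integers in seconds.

Answer: 5 10 20 40 80 120 120 120

Derivation:
Computing each delay:
  i=0: min(5*2^0, 120) = 5
  i=1: min(5*2^1, 120) = 10
  i=2: min(5*2^2, 120) = 20
  i=3: min(5*2^3, 120) = 40
  i=4: min(5*2^4, 120) = 80
  i=5: min(5*2^5, 120) = 120
  i=6: min(5*2^6, 120) = 120
  i=7: min(5*2^7, 120) = 120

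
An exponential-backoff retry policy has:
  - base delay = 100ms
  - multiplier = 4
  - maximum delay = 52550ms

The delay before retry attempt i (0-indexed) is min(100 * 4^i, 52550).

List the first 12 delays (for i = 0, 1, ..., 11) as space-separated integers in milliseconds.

Answer: 100 400 1600 6400 25600 52550 52550 52550 52550 52550 52550 52550

Derivation:
Computing each delay:
  i=0: min(100*4^0, 52550) = 100
  i=1: min(100*4^1, 52550) = 400
  i=2: min(100*4^2, 52550) = 1600
  i=3: min(100*4^3, 52550) = 6400
  i=4: min(100*4^4, 52550) = 25600
  i=5: min(100*4^5, 52550) = 52550
  i=6: min(100*4^6, 52550) = 52550
  i=7: min(100*4^7, 52550) = 52550
  i=8: min(100*4^8, 52550) = 52550
  i=9: min(100*4^9, 52550) = 52550
  i=10: min(100*4^10, 52550) = 52550
  i=11: min(100*4^11, 52550) = 52550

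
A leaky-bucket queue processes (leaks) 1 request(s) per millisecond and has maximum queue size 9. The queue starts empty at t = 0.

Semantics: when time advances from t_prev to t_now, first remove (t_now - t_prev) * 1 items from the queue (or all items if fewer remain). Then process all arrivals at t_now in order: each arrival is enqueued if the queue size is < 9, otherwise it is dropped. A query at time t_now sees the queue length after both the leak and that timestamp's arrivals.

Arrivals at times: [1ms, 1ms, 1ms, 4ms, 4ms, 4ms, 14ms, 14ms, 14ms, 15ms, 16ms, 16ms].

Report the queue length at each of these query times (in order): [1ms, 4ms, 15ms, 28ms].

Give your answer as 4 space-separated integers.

Queue lengths at query times:
  query t=1ms: backlog = 3
  query t=4ms: backlog = 3
  query t=15ms: backlog = 3
  query t=28ms: backlog = 0

Answer: 3 3 3 0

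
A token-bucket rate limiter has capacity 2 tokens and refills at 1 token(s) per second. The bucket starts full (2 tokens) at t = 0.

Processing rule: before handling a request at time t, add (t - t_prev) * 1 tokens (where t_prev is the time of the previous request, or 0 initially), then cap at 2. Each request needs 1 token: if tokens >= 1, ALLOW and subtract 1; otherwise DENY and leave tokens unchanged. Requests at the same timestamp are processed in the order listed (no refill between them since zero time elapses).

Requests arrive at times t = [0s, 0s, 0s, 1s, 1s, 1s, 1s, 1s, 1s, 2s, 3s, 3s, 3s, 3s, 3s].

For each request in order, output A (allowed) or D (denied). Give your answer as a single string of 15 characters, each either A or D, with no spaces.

Simulating step by step:
  req#1 t=0s: ALLOW
  req#2 t=0s: ALLOW
  req#3 t=0s: DENY
  req#4 t=1s: ALLOW
  req#5 t=1s: DENY
  req#6 t=1s: DENY
  req#7 t=1s: DENY
  req#8 t=1s: DENY
  req#9 t=1s: DENY
  req#10 t=2s: ALLOW
  req#11 t=3s: ALLOW
  req#12 t=3s: DENY
  req#13 t=3s: DENY
  req#14 t=3s: DENY
  req#15 t=3s: DENY

Answer: AADADDDDDAADDDD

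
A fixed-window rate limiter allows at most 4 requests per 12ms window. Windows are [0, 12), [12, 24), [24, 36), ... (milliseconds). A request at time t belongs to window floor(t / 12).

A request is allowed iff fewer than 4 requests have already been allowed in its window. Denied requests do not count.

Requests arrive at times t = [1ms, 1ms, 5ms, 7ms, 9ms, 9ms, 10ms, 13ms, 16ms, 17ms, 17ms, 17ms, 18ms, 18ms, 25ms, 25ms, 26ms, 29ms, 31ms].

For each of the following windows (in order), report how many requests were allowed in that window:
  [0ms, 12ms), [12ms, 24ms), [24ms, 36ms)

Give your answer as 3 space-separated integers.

Answer: 4 4 4

Derivation:
Processing requests:
  req#1 t=1ms (window 0): ALLOW
  req#2 t=1ms (window 0): ALLOW
  req#3 t=5ms (window 0): ALLOW
  req#4 t=7ms (window 0): ALLOW
  req#5 t=9ms (window 0): DENY
  req#6 t=9ms (window 0): DENY
  req#7 t=10ms (window 0): DENY
  req#8 t=13ms (window 1): ALLOW
  req#9 t=16ms (window 1): ALLOW
  req#10 t=17ms (window 1): ALLOW
  req#11 t=17ms (window 1): ALLOW
  req#12 t=17ms (window 1): DENY
  req#13 t=18ms (window 1): DENY
  req#14 t=18ms (window 1): DENY
  req#15 t=25ms (window 2): ALLOW
  req#16 t=25ms (window 2): ALLOW
  req#17 t=26ms (window 2): ALLOW
  req#18 t=29ms (window 2): ALLOW
  req#19 t=31ms (window 2): DENY

Allowed counts by window: 4 4 4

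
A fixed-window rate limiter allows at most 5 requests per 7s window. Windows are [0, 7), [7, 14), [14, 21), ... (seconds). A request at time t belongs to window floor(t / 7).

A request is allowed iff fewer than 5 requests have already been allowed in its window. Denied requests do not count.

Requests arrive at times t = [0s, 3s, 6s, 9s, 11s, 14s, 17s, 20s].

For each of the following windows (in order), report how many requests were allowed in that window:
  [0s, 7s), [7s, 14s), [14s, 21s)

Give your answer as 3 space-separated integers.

Answer: 3 2 3

Derivation:
Processing requests:
  req#1 t=0s (window 0): ALLOW
  req#2 t=3s (window 0): ALLOW
  req#3 t=6s (window 0): ALLOW
  req#4 t=9s (window 1): ALLOW
  req#5 t=11s (window 1): ALLOW
  req#6 t=14s (window 2): ALLOW
  req#7 t=17s (window 2): ALLOW
  req#8 t=20s (window 2): ALLOW

Allowed counts by window: 3 2 3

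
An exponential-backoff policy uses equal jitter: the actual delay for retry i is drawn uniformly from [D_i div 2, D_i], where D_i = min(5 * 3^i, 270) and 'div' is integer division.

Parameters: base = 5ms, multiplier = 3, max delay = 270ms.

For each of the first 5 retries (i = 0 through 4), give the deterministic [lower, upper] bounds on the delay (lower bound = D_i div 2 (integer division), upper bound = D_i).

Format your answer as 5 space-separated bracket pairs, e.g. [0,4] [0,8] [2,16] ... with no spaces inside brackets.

Answer: [2,5] [7,15] [22,45] [67,135] [135,270]

Derivation:
Computing bounds per retry:
  i=0: D_i=min(5*3^0,270)=5, bounds=[2,5]
  i=1: D_i=min(5*3^1,270)=15, bounds=[7,15]
  i=2: D_i=min(5*3^2,270)=45, bounds=[22,45]
  i=3: D_i=min(5*3^3,270)=135, bounds=[67,135]
  i=4: D_i=min(5*3^4,270)=270, bounds=[135,270]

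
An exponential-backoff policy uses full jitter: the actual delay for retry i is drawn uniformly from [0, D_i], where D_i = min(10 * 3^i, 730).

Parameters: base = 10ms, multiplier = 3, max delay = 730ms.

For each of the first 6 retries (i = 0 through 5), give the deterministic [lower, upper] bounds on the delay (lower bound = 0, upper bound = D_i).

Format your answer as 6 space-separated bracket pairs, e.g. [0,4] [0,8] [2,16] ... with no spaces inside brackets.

Computing bounds per retry:
  i=0: D_i=min(10*3^0,730)=10, bounds=[0,10]
  i=1: D_i=min(10*3^1,730)=30, bounds=[0,30]
  i=2: D_i=min(10*3^2,730)=90, bounds=[0,90]
  i=3: D_i=min(10*3^3,730)=270, bounds=[0,270]
  i=4: D_i=min(10*3^4,730)=730, bounds=[0,730]
  i=5: D_i=min(10*3^5,730)=730, bounds=[0,730]

Answer: [0,10] [0,30] [0,90] [0,270] [0,730] [0,730]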